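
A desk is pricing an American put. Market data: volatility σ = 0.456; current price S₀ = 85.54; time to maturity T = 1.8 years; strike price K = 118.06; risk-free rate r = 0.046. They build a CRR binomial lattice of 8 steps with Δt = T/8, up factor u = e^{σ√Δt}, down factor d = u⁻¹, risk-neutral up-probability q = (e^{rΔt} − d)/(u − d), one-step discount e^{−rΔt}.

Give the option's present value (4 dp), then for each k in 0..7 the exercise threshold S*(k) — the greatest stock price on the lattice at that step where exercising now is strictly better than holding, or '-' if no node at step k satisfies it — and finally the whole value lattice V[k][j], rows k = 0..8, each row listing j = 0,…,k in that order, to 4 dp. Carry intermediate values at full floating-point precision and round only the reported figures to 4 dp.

params: Δt=0.22500 u=1.24147 d=0.80549 q=0.47000 e^(-rΔt)=0.98970
t_8 payoffs: 102.9011 94.6963 82.0504 62.5599 32.5200 0.0000 0.0000 0.0000 0.0000
t_7: node(7,0) S=18.8193 payoff=99.2407 vs cont=98.0250 → 99.2407 [stop]  node(7,1) S=29.0055 payoff=89.0545 vs cont=87.8389 → 89.0545 [stop]  node(7,2) S=44.7050 payoff=73.3550 vs cont=72.1394 → 73.3550 [stop]  node(7,3) S=68.9019 payoff=49.1581 vs cont=47.9424 → 49.1581 [stop]  node(7,4) S=106.1957 payoff=11.8643 vs cont=17.0582 → 17.0582 [wait]  node(7,5) S=163.6751 payoff=0.0000 vs cont=0.0000 → 0.0000 [wait]  node(7,6) S=252.2657 payoff=0.0000 vs cont=0.0000 → 0.0000 [wait]  node(7,7) S=388.8068 payoff=0.0000 vs cont=0.0000 → 0.0000 [wait]  ⇒ S*(7)=68.9019
t_6: node(6,0) S=23.3637 payoff=94.6963 vs cont=93.4806 → 94.6963 [stop]  node(6,1) S=36.0096 payoff=82.0504 vs cont=80.8348 → 82.0504 [stop]  node(6,2) S=55.5001 payoff=62.5599 vs cont=61.3443 → 62.5599 [stop]  node(6,3) S=85.5400 payoff=32.5200 vs cont=33.7204 → 33.7204 [wait]  node(6,4) S=131.8393 payoff=0.0000 vs cont=8.9478 → 8.9478 [wait]  node(6,5) S=203.1985 payoff=0.0000 vs cont=0.0000 → 0.0000 [wait]  node(6,6) S=313.1815 payoff=0.0000 vs cont=0.0000 → 0.0000 [wait]  ⇒ S*(6)=55.5001
t_5: node(5,0) S=29.0055 payoff=89.0545 vs cont=87.8389 → 89.0545 [stop]  node(5,1) S=44.7050 payoff=73.3550 vs cont=72.1394 → 73.3550 [stop]  node(5,2) S=68.9019 payoff=49.1581 vs cont=48.5008 → 49.1581 [stop]  node(5,3) S=106.1957 payoff=11.8643 vs cont=21.8500 → 21.8500 [wait]  node(5,4) S=163.6751 payoff=0.0000 vs cont=4.6935 → 4.6935 [wait]  node(5,5) S=252.2657 payoff=0.0000 vs cont=0.0000 → 0.0000 [wait]  ⇒ S*(5)=68.9019
t_4: node(4,0) S=36.0096 payoff=82.0504 vs cont=80.8348 → 82.0504 [stop]  node(4,1) S=55.5001 payoff=62.5599 vs cont=61.3443 → 62.5599 [stop]  node(4,2) S=85.5400 payoff=32.5200 vs cont=35.9493 → 35.9493 [wait]  node(4,3) S=131.8393 payoff=0.0000 vs cont=13.6445 → 13.6445 [wait]  node(4,4) S=203.1985 payoff=0.0000 vs cont=2.4620 → 2.4620 [wait]  ⇒ S*(4)=55.5001
t_3: node(3,0) S=44.7050 payoff=73.3550 vs cont=72.1394 → 73.3550 [stop]  node(3,1) S=68.9019 payoff=49.1581 vs cont=49.5376 → 49.5376 [wait]  node(3,2) S=106.1957 payoff=11.8643 vs cont=25.2039 → 25.2039 [wait]  node(3,3) S=163.6751 payoff=0.0000 vs cont=8.3024 → 8.3024 [wait]  ⇒ S*(3)=44.7050
t_2: node(2,0) S=55.5001 payoff=62.5599 vs cont=61.5209 → 62.5599 [stop]  node(2,1) S=85.5400 payoff=32.5200 vs cont=37.7085 → 37.7085 [wait]  node(2,2) S=131.8393 payoff=0.0000 vs cont=17.0825 → 17.0825 [wait]  ⇒ S*(2)=55.5001
t_1: node(1,0) S=68.9019 payoff=49.1581 vs cont=50.3559 → 50.3559 [wait]  node(1,1) S=106.1957 payoff=11.8643 vs cont=27.7259 → 27.7259 [wait]  ⇒ S*(1)=-
t_0: node(0,0) S=85.5400 payoff=32.5200 vs cont=39.3109 → 39.3109 [wait]  ⇒ S*(0)=-

price = 39.3109
boundary = - - 55.5001 44.7050 55.5001 68.9019 55.5001 68.9019
tree:
39.3109
50.3559 27.7259
62.5599 37.7085 17.0825
73.3550 49.5376 25.2039 8.3024
82.0504 62.5599 35.9493 13.6445 2.4620
89.0545 73.3550 49.1581 21.8500 4.6935 0.0000
94.6963 82.0504 62.5599 33.7204 8.9478 0.0000 0.0000
99.2407 89.0545 73.3550 49.1581 17.0582 0.0000 0.0000 0.0000
102.9011 94.6963 82.0504 62.5599 32.5200 0.0000 0.0000 0.0000 0.0000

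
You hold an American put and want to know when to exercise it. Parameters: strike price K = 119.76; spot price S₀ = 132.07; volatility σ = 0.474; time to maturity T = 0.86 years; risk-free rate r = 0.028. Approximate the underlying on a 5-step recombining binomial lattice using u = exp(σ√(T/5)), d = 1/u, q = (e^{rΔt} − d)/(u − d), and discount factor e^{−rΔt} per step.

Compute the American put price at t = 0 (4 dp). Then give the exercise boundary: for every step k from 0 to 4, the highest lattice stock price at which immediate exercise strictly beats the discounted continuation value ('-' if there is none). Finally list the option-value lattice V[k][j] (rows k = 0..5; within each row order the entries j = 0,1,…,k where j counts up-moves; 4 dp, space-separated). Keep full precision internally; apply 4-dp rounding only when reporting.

price = 15.7390
boundary = - - - 73.2287 89.1365
tree:
15.7390
23.3850 7.0426
33.6771 11.7019 1.7166
46.5313 19.1322 3.2134 0.0000
59.6001 30.6235 6.0152 0.0000 0.0000
70.3366 46.5313 11.2600 0.0000 0.0000 0.0000

Δt=0.17200  u=1.21723  d=0.82153  q=0.46321  discount=0.99520
step 5 (expiry): payoffs max(K−S,0) = 70.3366 46.5313 11.2600 0.0000 0.0000 0.0000
step 4: (k=4,j=0): S=60.1599, (K−S)⁺=59.6001, hold=59.0247 ⇒ V=59.6001 exercise | (k=4,j=1): S=89.1365, (K−S)⁺=30.6235, hold=30.0481 ⇒ V=30.6235 exercise | (k=4,j=2): S=132.0700, (K−S)⁺=0.0000, hold=6.0152 ⇒ V=6.0152 continue | (k=4,j=3): S=195.6828, (K−S)⁺=0.0000, hold=0.0000 ⇒ V=0.0000 continue | (k=4,j=4): S=289.9353, (K−S)⁺=0.0000, hold=0.0000 ⇒ V=0.0000 continue  boundary S*=89.1365
step 3: (k=3,j=0): S=73.2287, (K−S)⁺=46.5313, hold=45.9559 ⇒ V=46.5313 exercise | (k=3,j=1): S=108.5000, (K−S)⁺=11.2600, hold=19.1322 ⇒ V=19.1322 continue | (k=3,j=2): S=160.7602, (K−S)⁺=0.0000, hold=3.2134 ⇒ V=3.2134 continue | (k=3,j=3): S=238.1919, (K−S)⁺=0.0000, hold=0.0000 ⇒ V=0.0000 continue  boundary S*=73.2287
step 2: (k=2,j=0): S=89.1365, (K−S)⁺=30.6235, hold=33.6771 ⇒ V=33.6771 continue | (k=2,j=1): S=132.0700, (K−S)⁺=0.0000, hold=11.7019 ⇒ V=11.7019 continue | (k=2,j=2): S=195.6828, (K−S)⁺=0.0000, hold=1.7166 ⇒ V=1.7166 continue  boundary S*=-
step 1: (k=1,j=0): S=108.5000, (K−S)⁺=11.2600, hold=23.3850 ⇒ V=23.3850 continue | (k=1,j=1): S=160.7602, (K−S)⁺=0.0000, hold=7.0426 ⇒ V=7.0426 continue  boundary S*=-
step 0: (k=0,j=0): S=132.0700, (K−S)⁺=0.0000, hold=15.7390 ⇒ V=15.7390 continue  boundary S*=-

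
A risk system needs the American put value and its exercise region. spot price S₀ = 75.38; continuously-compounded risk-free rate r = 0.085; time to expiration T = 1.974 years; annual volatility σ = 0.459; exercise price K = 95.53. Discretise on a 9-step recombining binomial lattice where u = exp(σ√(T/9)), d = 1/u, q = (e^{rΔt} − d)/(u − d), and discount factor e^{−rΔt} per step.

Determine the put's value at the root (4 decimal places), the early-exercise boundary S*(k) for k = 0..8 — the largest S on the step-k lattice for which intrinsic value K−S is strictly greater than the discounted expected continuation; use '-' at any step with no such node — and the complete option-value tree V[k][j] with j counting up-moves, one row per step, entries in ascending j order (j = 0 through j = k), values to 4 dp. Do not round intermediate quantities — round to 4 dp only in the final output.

price = 26.1901
boundary = - - 49.0389 39.5534 49.0389 60.7993 49.0389 60.7993 75.3800
tree:
26.1901
35.3877 17.6192
46.4911 25.1859 10.4174
55.9766 34.8581 16.0824 4.9191
63.6274 46.4911 24.0844 8.3681 1.5167
69.7983 55.9766 34.7307 13.9243 2.9043 0.1302
74.7756 63.6274 46.4911 22.4800 5.5508 0.2601 0.0000
78.7901 69.7983 55.9766 34.7307 10.5876 0.5196 0.0000 0.0000
82.0281 74.7756 63.6274 46.4911 20.1500 1.0377 0.0000 0.0000 0.0000
84.6397 78.7901 69.7983 55.9766 34.7307 2.0726 0.0000 0.0000 0.0000 0.0000

params: Δt=0.21933 u=1.23982 d=0.80657 q=0.48990 e^(-rΔt)=0.98153
t_9 payoffs: 84.6397 78.7901 69.7983 55.9766 34.7307 2.0726 0.0000 0.0000 0.0000 0.0000
t_8: node(8,0) S=13.5019 payoff=82.0281 vs cont=80.2636 → 82.0281 [stop]  node(8,1) S=20.7544 payoff=74.7756 vs cont=73.0111 → 74.7756 [stop]  node(8,2) S=31.9026 payoff=63.6274 vs cont=61.8629 → 63.6274 [stop]  node(8,3) S=49.0389 payoff=46.4911 vs cont=44.7266 → 46.4911 [stop]  node(8,4) S=75.3800 payoff=20.1500 vs cont=18.3855 → 20.1500 [stop]  node(8,5) S=115.8700 payoff=0.0000 vs cont=1.0377 → 1.0377 [wait]  node(8,6) S=178.1091 payoff=0.0000 vs cont=0.0000 → 0.0000 [wait]  node(8,7) S=273.7797 payoff=0.0000 vs cont=0.0000 → 0.0000 [wait]  node(8,8) S=420.8393 payoff=0.0000 vs cont=0.0000 → 0.0000 [wait]  ⇒ S*(8)=75.3800
t_7: node(7,0) S=16.7399 payoff=78.7901 vs cont=77.0256 → 78.7901 [stop]  node(7,1) S=25.7317 payoff=69.7983 vs cont=68.0338 → 69.7983 [stop]  node(7,2) S=39.5534 payoff=55.9766 vs cont=54.2121 → 55.9766 [stop]  node(7,3) S=60.7993 payoff=34.7307 vs cont=32.9662 → 34.7307 [stop]  node(7,4) S=93.4574 payoff=2.0726 vs cont=10.5876 → 10.5876 [wait]  node(7,5) S=143.6576 payoff=0.0000 vs cont=0.5196 → 0.5196 [wait]  node(7,6) S=220.8227 payoff=0.0000 vs cont=0.0000 → 0.0000 [wait]  node(7,7) S=339.4367 payoff=0.0000 vs cont=0.0000 → 0.0000 [wait]  ⇒ S*(7)=60.7993
t_6: node(6,0) S=20.7544 payoff=74.7756 vs cont=73.0111 → 74.7756 [stop]  node(6,1) S=31.9026 payoff=63.6274 vs cont=61.8629 → 63.6274 [stop]  node(6,2) S=49.0389 payoff=46.4911 vs cont=44.7266 → 46.4911 [stop]  node(6,3) S=75.3800 payoff=20.1500 vs cont=22.4800 → 22.4800 [wait]  node(6,4) S=115.8700 payoff=0.0000 vs cont=5.5508 → 5.5508 [wait]  node(6,5) S=178.1091 payoff=0.0000 vs cont=0.2601 → 0.2601 [wait]  node(6,6) S=273.7797 payoff=0.0000 vs cont=0.0000 → 0.0000 [wait]  ⇒ S*(6)=49.0389
t_5: node(5,0) S=25.7317 payoff=69.7983 vs cont=68.0338 → 69.7983 [stop]  node(5,1) S=39.5534 payoff=55.9766 vs cont=54.2121 → 55.9766 [stop]  node(5,2) S=60.7993 payoff=34.7307 vs cont=34.0866 → 34.7307 [stop]  node(5,3) S=93.4574 payoff=2.0726 vs cont=13.9243 → 13.9243 [wait]  node(5,4) S=143.6576 payoff=0.0000 vs cont=2.9043 → 2.9043 [wait]  node(5,5) S=220.8227 payoff=0.0000 vs cont=0.1302 → 0.1302 [wait]  ⇒ S*(5)=60.7993
t_4: node(4,0) S=31.9026 payoff=63.6274 vs cont=61.8629 → 63.6274 [stop]  node(4,1) S=49.0389 payoff=46.4911 vs cont=44.7266 → 46.4911 [stop]  node(4,2) S=75.3800 payoff=20.1500 vs cont=24.0844 → 24.0844 [wait]  node(4,3) S=115.8700 payoff=0.0000 vs cont=8.3681 → 8.3681 [wait]  node(4,4) S=178.1091 payoff=0.0000 vs cont=1.5167 → 1.5167 [wait]  ⇒ S*(4)=49.0389
t_3: node(3,0) S=39.5534 payoff=55.9766 vs cont=54.2121 → 55.9766 [stop]  node(3,1) S=60.7993 payoff=34.7307 vs cont=34.8581 → 34.8581 [wait]  node(3,2) S=93.4574 payoff=2.0726 vs cont=16.0824 → 16.0824 [wait]  node(3,3) S=143.6576 payoff=0.0000 vs cont=4.9191 → 4.9191 [wait]  ⇒ S*(3)=39.5534
t_2: node(2,0) S=49.0389 payoff=46.4911 vs cont=44.7878 → 46.4911 [stop]  node(2,1) S=75.3800 payoff=20.1500 vs cont=25.1859 → 25.1859 [wait]  node(2,2) S=115.8700 payoff=0.0000 vs cont=10.4174 → 10.4174 [wait]  ⇒ S*(2)=49.0389
t_1: node(1,0) S=60.7993 payoff=34.7307 vs cont=35.3877 → 35.3877 [wait]  node(1,1) S=93.4574 payoff=2.0726 vs cont=17.6192 → 17.6192 [wait]  ⇒ S*(1)=-
t_0: node(0,0) S=75.3800 payoff=20.1500 vs cont=26.1901 → 26.1901 [wait]  ⇒ S*(0)=-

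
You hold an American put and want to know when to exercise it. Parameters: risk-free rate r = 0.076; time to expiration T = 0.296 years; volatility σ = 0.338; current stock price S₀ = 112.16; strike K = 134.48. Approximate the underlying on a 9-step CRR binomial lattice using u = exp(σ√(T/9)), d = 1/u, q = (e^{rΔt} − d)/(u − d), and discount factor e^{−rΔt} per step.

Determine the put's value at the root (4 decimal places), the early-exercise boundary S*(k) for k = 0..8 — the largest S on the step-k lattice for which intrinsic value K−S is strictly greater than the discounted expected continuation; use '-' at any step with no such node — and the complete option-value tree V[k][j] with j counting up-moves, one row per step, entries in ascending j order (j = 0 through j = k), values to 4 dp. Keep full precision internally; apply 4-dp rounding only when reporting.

price = 22.8498
boundary = - 105.4914 99.2192 105.4914 112.1600 105.4914 112.1600 119.2502 126.7886
tree:
22.8498
28.9886 16.9477
35.2608 22.5554 11.5369
41.1600 28.9886 16.3633 6.8648
46.7085 35.2608 22.3200 10.6076 3.2312
51.9270 41.1600 28.9886 15.7709 5.6007 0.9254
56.8353 46.7085 35.2608 22.3200 9.4318 1.8746 0.0000
61.4518 51.9270 41.1600 28.9886 15.2298 3.7971 0.0000 0.0000
65.7938 56.8353 46.7085 35.2608 22.3200 7.6914 0.0000 0.0000 0.0000
69.8777 61.4518 51.9270 41.1600 28.9886 15.2298 0.0000 0.0000 0.0000 0.0000

Δt=0.03289, u=1.06321, d=0.94054, q=0.50508, disc=e^(-rΔt)=0.99750
k=9 terminal: V=max(K-S,0) → 69.8777 61.4518 51.9270 41.1600 28.9886 15.2298 0.0000 0.0000 0.0000 0.0000
k=8: j=0 S=68.6862 intr=65.7938 cont=65.4581 V=65.7938[EX]; j=1 S=77.6447 intr=56.8353 cont=56.4996 V=56.8353[EX]; j=2 S=87.7715 intr=46.7085 cont=46.3727 V=46.7085[EX]; j=3 S=99.2192 intr=35.2608 cont=34.9251 V=35.2608[EX]; j=4 S=112.1600 intr=22.3200 cont=21.9843 V=22.3200[EX]; j=5 S=126.7886 intr=7.6914 cont=7.5187 V=7.6914[EX]; j=6 S=143.3251 intr=0.0000 cont=0.0000 V=0.0000[hold]; j=7 S=162.0184 intr=0.0000 cont=0.0000 V=0.0000[hold]; j=8 S=183.1499 intr=0.0000 cont=0.0000 V=0.0000[hold]  S*(8)=126.7886
k=7: j=0 S=73.0282 intr=61.4518 cont=61.1161 V=61.4518[EX]; j=1 S=82.5530 intr=51.9270 cont=51.5913 V=51.9270[EX]; j=2 S=93.3200 intr=41.1600 cont=40.8243 V=41.1600[EX]; j=3 S=105.4914 intr=28.9886 cont=28.6529 V=28.9886[EX]; j=4 S=119.2502 intr=15.2298 cont=14.8941 V=15.2298[EX]; j=5 S=134.8035 intr=0.0000 cont=3.7971 V=3.7971[hold]; j=6 S=152.3854 intr=0.0000 cont=0.0000 V=0.0000[hold]; j=7 S=172.2604 intr=0.0000 cont=0.0000 V=0.0000[hold]  S*(7)=119.2502
k=6: j=0 S=77.6447 intr=56.8353 cont=56.4996 V=56.8353[EX]; j=1 S=87.7715 intr=46.7085 cont=46.3727 V=46.7085[EX]; j=2 S=99.2192 intr=35.2608 cont=34.9251 V=35.2608[EX]; j=3 S=112.1600 intr=22.3200 cont=21.9843 V=22.3200[EX]; j=4 S=126.7886 intr=7.6914 cont=9.4318 V=9.4318[hold]; j=5 S=143.3251 intr=0.0000 cont=1.8746 V=1.8746[hold]; j=6 S=162.0184 intr=0.0000 cont=0.0000 V=0.0000[hold]  S*(6)=112.1600
k=5: j=0 S=82.5530 intr=51.9270 cont=51.5913 V=51.9270[EX]; j=1 S=93.3200 intr=41.1600 cont=40.8243 V=41.1600[EX]; j=2 S=105.4914 intr=28.9886 cont=28.6529 V=28.9886[EX]; j=3 S=119.2502 intr=15.2298 cont=15.7709 V=15.7709[hold]; j=4 S=134.8035 intr=0.0000 cont=5.6007 V=5.6007[hold]; j=5 S=152.3854 intr=0.0000 cont=0.9254 V=0.9254[hold]  S*(5)=105.4914
k=4: j=0 S=87.7715 intr=46.7085 cont=46.3727 V=46.7085[EX]; j=1 S=99.2192 intr=35.2608 cont=34.9251 V=35.2608[EX]; j=2 S=112.1600 intr=22.3200 cont=22.2569 V=22.3200[EX]; j=3 S=126.7886 intr=7.6914 cont=10.6076 V=10.6076[hold]; j=4 S=143.3251 intr=0.0000 cont=3.2312 V=3.2312[hold]  S*(4)=112.1600
k=3: j=0 S=93.3200 intr=41.1600 cont=40.8243 V=41.1600[EX]; j=1 S=105.4914 intr=28.9886 cont=28.6529 V=28.9886[EX]; j=2 S=119.2502 intr=15.2298 cont=16.3633 V=16.3633[hold]; j=3 S=134.8035 intr=0.0000 cont=6.8648 V=6.8648[hold]  S*(3)=105.4914
k=2: j=0 S=99.2192 intr=35.2608 cont=34.9251 V=35.2608[EX]; j=1 S=112.1600 intr=22.3200 cont=22.5554 V=22.5554[hold]; j=2 S=126.7886 intr=7.6914 cont=11.5369 V=11.5369[hold]  S*(2)=99.2192
k=1: j=0 S=105.4914 intr=28.9886 cont=28.7715 V=28.9886[EX]; j=1 S=119.2502 intr=15.2298 cont=16.9477 V=16.9477[hold]  S*(1)=105.4914
k=0: j=0 S=112.1600 intr=22.3200 cont=22.8498 V=22.8498[hold]  S*(0)=-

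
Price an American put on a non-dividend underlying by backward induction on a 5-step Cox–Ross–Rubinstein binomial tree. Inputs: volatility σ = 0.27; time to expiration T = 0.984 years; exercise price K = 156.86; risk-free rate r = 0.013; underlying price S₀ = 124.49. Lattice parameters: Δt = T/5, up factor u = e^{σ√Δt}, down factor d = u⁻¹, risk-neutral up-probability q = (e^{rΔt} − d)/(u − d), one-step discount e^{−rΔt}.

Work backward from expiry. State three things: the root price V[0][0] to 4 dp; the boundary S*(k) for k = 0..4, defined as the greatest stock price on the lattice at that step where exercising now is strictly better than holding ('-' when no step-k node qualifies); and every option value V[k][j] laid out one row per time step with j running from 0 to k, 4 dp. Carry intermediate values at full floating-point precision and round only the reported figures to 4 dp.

Δt=0.19680  u=1.12725  d=0.88712  q=0.48076  discount=0.99744
step 5 (expiry): payoffs max(K−S,0) = 88.4625 69.9484 46.4227 16.5291 0.0000 0.0000
step 4: (k=4,j=0): S=77.1008, (K−S)⁺=79.7592, hold=79.3584 ⇒ V=79.7592 exercise | (k=4,j=1): S=97.9708, (K−S)⁺=58.8892, hold=58.4884 ⇒ V=58.8892 exercise | (k=4,j=2): S=124.4900, (K−S)⁺=32.3700, hold=31.9692 ⇒ V=32.3700 exercise | (k=4,j=3): S=158.1875, (K−S)⁺=0.0000, hold=8.5607 ⇒ V=8.5607 continue | (k=4,j=4): S=201.0064, (K−S)⁺=0.0000, hold=0.0000 ⇒ V=0.0000 continue  boundary S*=124.4900
step 3: (k=3,j=0): S=86.9116, (K−S)⁺=69.9484, hold=69.5476 ⇒ V=69.9484 exercise | (k=3,j=1): S=110.4373, (K−S)⁺=46.4227, hold=46.0219 ⇒ V=46.4227 exercise | (k=3,j=2): S=140.3309, (K−S)⁺=16.5291, hold=20.8700 ⇒ V=20.8700 continue | (k=3,j=3): S=178.3163, (K−S)⁺=0.0000, hold=4.4337 ⇒ V=4.4337 continue  boundary S*=110.4373
step 2: (k=2,j=0): S=97.9708, (K−S)⁺=58.8892, hold=58.4884 ⇒ V=58.8892 exercise | (k=2,j=1): S=124.4900, (K−S)⁺=32.3700, hold=34.0508 ⇒ V=34.0508 continue | (k=2,j=2): S=158.1875, (K−S)⁺=0.0000, hold=12.9349 ⇒ V=12.9349 continue  boundary S*=97.9708
step 1: (k=1,j=0): S=110.4373, (K−S)⁺=46.4227, hold=46.8279 ⇒ V=46.8279 continue | (k=1,j=1): S=140.3309, (K−S)⁺=16.5291, hold=23.8381 ⇒ V=23.8381 continue  boundary S*=-
step 0: (k=0,j=0): S=124.4900, (K−S)⁺=32.3700, hold=35.6839 ⇒ V=35.6839 continue  boundary S*=-

price = 35.6839
boundary = - - 97.9708 110.4373 124.4900
tree:
35.6839
46.8279 23.8381
58.8892 34.0508 12.9349
69.9484 46.4227 20.8700 4.4337
79.7592 58.8892 32.3700 8.5607 0.0000
88.4625 69.9484 46.4227 16.5291 0.0000 0.0000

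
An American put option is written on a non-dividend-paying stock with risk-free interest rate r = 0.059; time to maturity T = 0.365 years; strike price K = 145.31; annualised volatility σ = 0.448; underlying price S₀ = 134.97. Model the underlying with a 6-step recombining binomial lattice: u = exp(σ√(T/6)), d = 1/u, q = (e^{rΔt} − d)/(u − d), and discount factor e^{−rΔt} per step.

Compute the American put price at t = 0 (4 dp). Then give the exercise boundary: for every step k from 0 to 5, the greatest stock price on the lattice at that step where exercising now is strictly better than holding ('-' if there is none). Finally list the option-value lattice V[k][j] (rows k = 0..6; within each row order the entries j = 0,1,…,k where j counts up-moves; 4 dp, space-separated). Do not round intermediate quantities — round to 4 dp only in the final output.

price = 19.7549
boundary = - - - 96.8887 108.2084 120.8507
tree:
19.7549
27.7062 11.5794
37.4388 17.7249 5.2334
48.4213 26.2212 8.9641 1.3678
58.5569 37.1016 15.0279 2.6844 0.0000
67.6322 48.4213 24.4593 5.2685 0.0000 0.0000
75.7581 58.5569 37.1016 10.3400 0.0000 0.0000 0.0000

params: Δt=0.06083 u=1.11683 d=0.89539 q=0.48864 e^(-rΔt)=0.99642
t_6 payoffs: 75.7581 58.5569 37.1016 10.3400 0.0000 0.0000 0.0000
t_5: node(5,0) S=77.6778 payoff=67.6322 vs cont=67.1116 → 67.6322 [stop]  node(5,1) S=96.8887 payoff=48.4213 vs cont=47.9007 → 48.4213 [stop]  node(5,2) S=120.8507 payoff=24.4593 vs cont=23.9387 → 24.4593 [stop]  node(5,3) S=150.7389 payoff=0.0000 vs cont=5.2685 → 5.2685 [wait]  node(5,4) S=188.0189 payoff=0.0000 vs cont=0.0000 → 0.0000 [wait]  node(5,5) S=234.5187 payoff=0.0000 vs cont=0.0000 → 0.0000 [wait]  ⇒ S*(5)=120.8507
t_4: node(4,0) S=86.7531 payoff=58.5569 vs cont=58.0363 → 58.5569 [stop]  node(4,1) S=108.2084 payoff=37.1016 vs cont=36.5810 → 37.1016 [stop]  node(4,2) S=134.9700 payoff=10.3400 vs cont=15.0279 → 15.0279 [wait]  node(4,3) S=168.3501 payoff=0.0000 vs cont=2.6844 → 2.6844 [wait]  node(4,4) S=209.9856 payoff=0.0000 vs cont=0.0000 → 0.0000 [wait]  ⇒ S*(4)=108.2084
t_3: node(3,0) S=96.8887 payoff=48.4213 vs cont=47.9007 → 48.4213 [stop]  node(3,1) S=120.8507 payoff=24.4593 vs cont=26.2212 → 26.2212 [wait]  node(3,2) S=150.7389 payoff=0.0000 vs cont=8.9641 → 8.9641 [wait]  node(3,3) S=188.0189 payoff=0.0000 vs cont=1.3678 → 1.3678 [wait]  ⇒ S*(3)=96.8887
t_2: node(2,0) S=108.2084 payoff=37.1016 vs cont=37.4388 → 37.4388 [wait]  node(2,1) S=134.9700 payoff=10.3400 vs cont=17.7249 → 17.7249 [wait]  node(2,2) S=168.3501 payoff=0.0000 vs cont=5.2334 → 5.2334 [wait]  ⇒ S*(2)=-
t_1: node(1,0) S=120.8507 payoff=24.4593 vs cont=27.7062 → 27.7062 [wait]  node(1,1) S=150.7389 payoff=0.0000 vs cont=11.5794 → 11.5794 [wait]  ⇒ S*(1)=-
t_0: node(0,0) S=134.9700 payoff=10.3400 vs cont=19.7549 → 19.7549 [wait]  ⇒ S*(0)=-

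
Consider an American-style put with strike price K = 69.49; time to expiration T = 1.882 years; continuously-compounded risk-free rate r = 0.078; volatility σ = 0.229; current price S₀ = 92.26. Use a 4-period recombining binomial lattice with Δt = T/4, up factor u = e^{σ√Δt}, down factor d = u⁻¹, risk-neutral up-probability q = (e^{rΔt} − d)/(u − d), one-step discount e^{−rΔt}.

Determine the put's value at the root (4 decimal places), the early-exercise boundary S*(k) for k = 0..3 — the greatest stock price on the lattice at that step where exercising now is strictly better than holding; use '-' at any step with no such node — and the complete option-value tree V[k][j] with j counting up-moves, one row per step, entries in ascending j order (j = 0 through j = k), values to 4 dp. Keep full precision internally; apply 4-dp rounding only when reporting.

Δt=0.47050, u=1.17009, d=0.85464, q=0.57931, disc=e^(-rΔt)=0.96397
k=4 terminal: V=max(K-S,0) → 20.2701 2.1028 0.0000 0.0000 0.0000
k=3: j=0 S=57.5916 intr=11.8984 cont=9.3944 V=11.8984[EX]; j=1 S=78.8488 intr=0.0000 cont=0.8528 V=0.8528[hold]; j=2 S=107.9522 intr=0.0000 cont=0.0000 V=0.0000[hold]; j=3 S=147.7977 intr=0.0000 cont=0.0000 V=0.0000[hold]  S*(3)=57.5916
k=2: j=0 S=67.3872 intr=2.1028 cont=5.3014 V=5.3014[hold]; j=1 S=92.2600 intr=0.0000 cont=0.3458 V=0.3458[hold]; j=2 S=126.3135 intr=0.0000 cont=0.0000 V=0.0000[hold]  S*(2)=-
k=1: j=0 S=78.8488 intr=0.0000 cont=2.3430 V=2.3430[hold]; j=1 S=107.9522 intr=0.0000 cont=0.1402 V=0.1402[hold]  S*(1)=-
k=0: j=0 S=92.2600 intr=0.0000 cont=1.0285 V=1.0285[hold]  S*(0)=-

price = 1.0285
boundary = - - - 57.5916
tree:
1.0285
2.3430 0.1402
5.3014 0.3458 0.0000
11.8984 0.8528 0.0000 0.0000
20.2701 2.1028 0.0000 0.0000 0.0000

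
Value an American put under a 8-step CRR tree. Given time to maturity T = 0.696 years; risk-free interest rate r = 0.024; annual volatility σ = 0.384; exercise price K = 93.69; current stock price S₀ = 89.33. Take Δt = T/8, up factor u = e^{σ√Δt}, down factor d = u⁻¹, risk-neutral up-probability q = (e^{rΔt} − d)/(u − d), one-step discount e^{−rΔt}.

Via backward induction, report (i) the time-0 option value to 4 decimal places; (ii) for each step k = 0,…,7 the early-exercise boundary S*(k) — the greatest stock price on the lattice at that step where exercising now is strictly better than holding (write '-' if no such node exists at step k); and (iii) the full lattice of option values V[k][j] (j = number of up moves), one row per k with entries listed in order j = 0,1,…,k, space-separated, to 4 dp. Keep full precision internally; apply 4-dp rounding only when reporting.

price = 13.3410
boundary = - - - - 56.7856 63.5957 71.2226 79.7641
tree:
13.3410
18.0885 8.2750
23.7806 12.0233 4.2652
30.1953 16.9603 6.7468 1.6052
36.9044 23.0851 10.4233 2.8080 0.3139
42.9853 30.0943 15.6201 4.8595 0.6060 0.0000
48.4150 36.9044 22.4674 8.2974 1.1699 0.0000 0.0000
53.2633 42.9853 30.0943 13.9259 2.2585 0.0000 0.0000 0.0000
57.5924 48.4150 36.9044 22.4674 4.3600 0.0000 0.0000 0.0000 0.0000

Δt=0.08700  u=1.11993  d=0.89292  q=0.48092  discount=0.99791
step 8 (expiry): payoffs max(K−S,0) = 57.5924 48.4150 36.9044 22.4674 4.3600 0.0000 0.0000 0.0000 0.0000
step 7: (k=7,j=0): S=40.4267, (K−S)⁺=53.2633, hold=53.0678 ⇒ V=53.2633 exercise | (k=7,j=1): S=50.7047, (K−S)⁺=42.9853, hold=42.7899 ⇒ V=42.9853 exercise | (k=7,j=2): S=63.5957, (K−S)⁺=30.0943, hold=29.8989 ⇒ V=30.0943 exercise | (k=7,j=3): S=79.7641, (K−S)⁺=13.9259, hold=13.7305 ⇒ V=13.9259 exercise | (k=7,j=4): S=100.0431, (K−S)⁺=0.0000, hold=2.2585 ⇒ V=2.2585 continue | (k=7,j=5): S=125.4778, (K−S)⁺=0.0000, hold=0.0000 ⇒ V=0.0000 continue | (k=7,j=6): S=157.3789, (K−S)⁺=0.0000, hold=0.0000 ⇒ V=0.0000 continue | (k=7,j=7): S=197.3904, (K−S)⁺=0.0000, hold=0.0000 ⇒ V=0.0000 continue  boundary S*=79.7641
step 6: (k=6,j=0): S=45.2750, (K−S)⁺=48.4150, hold=48.2196 ⇒ V=48.4150 exercise | (k=6,j=1): S=56.7856, (K−S)⁺=36.9044, hold=36.7090 ⇒ V=36.9044 exercise | (k=6,j=2): S=71.2226, (K−S)⁺=22.4674, hold=22.2720 ⇒ V=22.4674 exercise | (k=6,j=3): S=89.3300, (K−S)⁺=4.3600, hold=8.2974 ⇒ V=8.2974 continue | (k=6,j=4): S=112.0410, (K−S)⁺=0.0000, hold=1.1699 ⇒ V=1.1699 continue | (k=6,j=5): S=140.5260, (K−S)⁺=0.0000, hold=0.0000 ⇒ V=0.0000 continue | (k=6,j=6): S=176.2529, (K−S)⁺=0.0000, hold=0.0000 ⇒ V=0.0000 continue  boundary S*=71.2226
step 5: (k=5,j=0): S=50.7047, (K−S)⁺=42.9853, hold=42.7899 ⇒ V=42.9853 exercise | (k=5,j=1): S=63.5957, (K−S)⁺=30.0943, hold=29.8989 ⇒ V=30.0943 exercise | (k=5,j=2): S=79.7641, (K−S)⁺=13.9259, hold=15.6201 ⇒ V=15.6201 continue | (k=5,j=3): S=100.0431, (K−S)⁺=0.0000, hold=4.8595 ⇒ V=4.8595 continue | (k=5,j=4): S=125.4778, (K−S)⁺=0.0000, hold=0.6060 ⇒ V=0.6060 continue | (k=5,j=5): S=157.3789, (K−S)⁺=0.0000, hold=0.0000 ⇒ V=0.0000 continue  boundary S*=63.5957
step 4: (k=4,j=0): S=56.7856, (K−S)⁺=36.9044, hold=36.7090 ⇒ V=36.9044 exercise | (k=4,j=1): S=71.2226, (K−S)⁺=22.4674, hold=23.0851 ⇒ V=23.0851 continue | (k=4,j=2): S=89.3300, (K−S)⁺=4.3600, hold=10.4233 ⇒ V=10.4233 continue | (k=4,j=3): S=112.0410, (K−S)⁺=0.0000, hold=2.8080 ⇒ V=2.8080 continue | (k=4,j=4): S=140.5260, (K−S)⁺=0.0000, hold=0.3139 ⇒ V=0.3139 continue  boundary S*=56.7856
step 3: (k=3,j=0): S=63.5957, (K−S)⁺=30.0943, hold=30.1953 ⇒ V=30.1953 continue | (k=3,j=1): S=79.7641, (K−S)⁺=13.9259, hold=16.9603 ⇒ V=16.9603 continue | (k=3,j=2): S=100.0431, (K−S)⁺=0.0000, hold=6.7468 ⇒ V=6.7468 continue | (k=3,j=3): S=125.4778, (K−S)⁺=0.0000, hold=1.6052 ⇒ V=1.6052 continue  boundary S*=-
step 2: (k=2,j=0): S=71.2226, (K−S)⁺=22.4674, hold=23.7806 ⇒ V=23.7806 continue | (k=2,j=1): S=89.3300, (K−S)⁺=4.3600, hold=12.0233 ⇒ V=12.0233 continue | (k=2,j=2): S=112.0410, (K−S)⁺=0.0000, hold=4.2652 ⇒ V=4.2652 continue  boundary S*=-
step 1: (k=1,j=0): S=79.7641, (K−S)⁺=13.9259, hold=18.0885 ⇒ V=18.0885 continue | (k=1,j=1): S=100.0431, (K−S)⁺=0.0000, hold=8.2750 ⇒ V=8.2750 continue  boundary S*=-
step 0: (k=0,j=0): S=89.3300, (K−S)⁺=4.3600, hold=13.3410 ⇒ V=13.3410 continue  boundary S*=-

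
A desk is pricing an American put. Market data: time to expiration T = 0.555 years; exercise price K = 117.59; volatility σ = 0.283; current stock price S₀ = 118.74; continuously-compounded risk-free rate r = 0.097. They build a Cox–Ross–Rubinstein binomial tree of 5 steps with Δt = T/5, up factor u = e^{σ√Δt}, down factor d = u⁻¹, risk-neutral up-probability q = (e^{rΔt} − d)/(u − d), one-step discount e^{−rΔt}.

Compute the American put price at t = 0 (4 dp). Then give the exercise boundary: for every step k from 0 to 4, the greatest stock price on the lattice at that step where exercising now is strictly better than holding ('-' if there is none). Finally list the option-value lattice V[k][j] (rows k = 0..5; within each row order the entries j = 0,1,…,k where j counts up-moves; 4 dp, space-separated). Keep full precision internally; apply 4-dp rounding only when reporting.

price = 7.3966
boundary = - - 98.3334 89.4856 98.3334
tree:
7.3966
12.1763 3.3716
19.2566 6.2388 0.9355
28.1044 11.2040 2.0283 0.0000
36.1561 19.2566 4.3974 0.0000 0.0000
43.4833 28.1044 9.5340 0.0000 0.0000 0.0000

Δt=0.11100  u=1.09887  d=0.91002  q=0.53377  discount=0.98929
step 5 (expiry): payoffs max(K−S,0) = 43.4833 28.1044 9.5340 0.0000 0.0000 0.0000
step 4: (k=4,j=0): S=81.4339, (K−S)⁺=36.1561, hold=34.8968 ⇒ V=36.1561 exercise | (k=4,j=1): S=98.3334, (K−S)⁺=19.2566, hold=17.9973 ⇒ V=19.2566 exercise | (k=4,j=2): S=118.7400, (K−S)⁺=0.0000, hold=4.3974 ⇒ V=4.3974 continue | (k=4,j=3): S=143.3814, (K−S)⁺=0.0000, hold=0.0000 ⇒ V=0.0000 continue | (k=4,j=4): S=173.1366, (K−S)⁺=0.0000, hold=0.0000 ⇒ V=0.0000 continue  boundary S*=98.3334
step 3: (k=3,j=0): S=89.4856, (K−S)⁺=28.1044, hold=26.8451 ⇒ V=28.1044 exercise | (k=3,j=1): S=108.0560, (K−S)⁺=9.5340, hold=11.2040 ⇒ V=11.2040 continue | (k=3,j=2): S=130.4803, (K−S)⁺=0.0000, hold=2.0283 ⇒ V=2.0283 continue | (k=3,j=3): S=157.5582, (K−S)⁺=0.0000, hold=0.0000 ⇒ V=0.0000 continue  boundary S*=89.4856
step 2: (k=2,j=0): S=98.3334, (K−S)⁺=19.2566, hold=18.8791 ⇒ V=19.2566 exercise | (k=2,j=1): S=118.7400, (K−S)⁺=0.0000, hold=6.2388 ⇒ V=6.2388 continue | (k=2,j=2): S=143.3814, (K−S)⁺=0.0000, hold=0.9355 ⇒ V=0.9355 continue  boundary S*=98.3334
step 1: (k=1,j=0): S=108.0560, (K−S)⁺=9.5340, hold=12.1763 ⇒ V=12.1763 continue | (k=1,j=1): S=130.4803, (K−S)⁺=0.0000, hold=3.3716 ⇒ V=3.3716 continue  boundary S*=-
step 0: (k=0,j=0): S=118.7400, (K−S)⁺=0.0000, hold=7.3966 ⇒ V=7.3966 continue  boundary S*=-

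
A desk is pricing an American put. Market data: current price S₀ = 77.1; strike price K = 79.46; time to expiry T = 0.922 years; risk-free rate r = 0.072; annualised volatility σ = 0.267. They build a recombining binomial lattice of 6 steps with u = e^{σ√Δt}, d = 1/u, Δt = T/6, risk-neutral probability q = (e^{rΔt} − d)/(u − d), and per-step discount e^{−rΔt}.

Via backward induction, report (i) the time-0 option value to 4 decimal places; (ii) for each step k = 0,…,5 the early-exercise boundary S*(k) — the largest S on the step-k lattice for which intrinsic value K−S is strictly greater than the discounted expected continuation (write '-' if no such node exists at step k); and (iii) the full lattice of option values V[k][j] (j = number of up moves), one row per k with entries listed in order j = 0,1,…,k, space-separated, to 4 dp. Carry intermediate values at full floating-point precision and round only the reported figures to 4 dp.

Δt=0.15367  u=1.11034  d=0.90063  q=0.52691  discount=0.98900
step 6 (expiry): payoffs max(K−S,0) = 38.3145 28.7337 16.9221 2.3600 0.0000 0.0000 0.0000
step 5: (k=5,j=0): S=45.6854, (K−S)⁺=33.7746, hold=32.9003 ⇒ V=33.7746 exercise | (k=5,j=1): S=56.3233, (K−S)⁺=23.1367, hold=22.2624 ⇒ V=23.1367 exercise | (k=5,j=2): S=69.4383, (K−S)⁺=10.0217, hold=9.1474 ⇒ V=10.0217 exercise | (k=5,j=3): S=85.6071, (K−S)⁺=0.0000, hold=1.1042 ⇒ V=1.1042 continue | (k=5,j=4): S=105.5408, (K−S)⁺=0.0000, hold=0.0000 ⇒ V=0.0000 continue | (k=5,j=5): S=130.1162, (K−S)⁺=0.0000, hold=0.0000 ⇒ V=0.0000 continue  boundary S*=69.4383
step 4: (k=4,j=0): S=50.7263, (K−S)⁺=28.7337, hold=27.8594 ⇒ V=28.7337 exercise | (k=4,j=1): S=62.5379, (K−S)⁺=16.9221, hold=16.0478 ⇒ V=16.9221 exercise | (k=4,j=2): S=77.1000, (K−S)⁺=2.3600, hold=5.2644 ⇒ V=5.2644 continue | (k=4,j=3): S=95.0529, (K−S)⁺=0.0000, hold=0.5166 ⇒ V=0.5166 continue | (k=4,j=4): S=117.1861, (K−S)⁺=0.0000, hold=0.0000 ⇒ V=0.0000 continue  boundary S*=62.5379
step 3: (k=3,j=0): S=56.3233, (K−S)⁺=23.1367, hold=22.2624 ⇒ V=23.1367 exercise | (k=3,j=1): S=69.4383, (K−S)⁺=10.0217, hold=10.6609 ⇒ V=10.6609 continue | (k=3,j=2): S=85.6071, (K−S)⁺=0.0000, hold=2.7324 ⇒ V=2.7324 continue | (k=3,j=3): S=105.5408, (K−S)⁺=0.0000, hold=0.2417 ⇒ V=0.2417 continue  boundary S*=56.3233
step 2: (k=2,j=0): S=62.5379, (K−S)⁺=16.9221, hold=16.3809 ⇒ V=16.9221 exercise | (k=2,j=1): S=77.1000, (K−S)⁺=2.3600, hold=6.4120 ⇒ V=6.4120 continue | (k=2,j=2): S=95.0529, (K−S)⁺=0.0000, hold=1.4044 ⇒ V=1.4044 continue  boundary S*=62.5379
step 1: (k=1,j=0): S=69.4383, (K−S)⁺=10.0217, hold=11.2589 ⇒ V=11.2589 continue | (k=1,j=1): S=85.6071, (K−S)⁺=0.0000, hold=3.7319 ⇒ V=3.7319 continue  boundary S*=-
step 0: (k=0,j=0): S=77.1000, (K−S)⁺=2.3600, hold=7.2127 ⇒ V=7.2127 continue  boundary S*=-

price = 7.2127
boundary = - - 62.5379 56.3233 62.5379 69.4383
tree:
7.2127
11.2589 3.7319
16.9221 6.4120 1.4044
23.1367 10.6609 2.7324 0.2417
28.7337 16.9221 5.2644 0.5166 0.0000
33.7746 23.1367 10.0217 1.1042 0.0000 0.0000
38.3145 28.7337 16.9221 2.3600 0.0000 0.0000 0.0000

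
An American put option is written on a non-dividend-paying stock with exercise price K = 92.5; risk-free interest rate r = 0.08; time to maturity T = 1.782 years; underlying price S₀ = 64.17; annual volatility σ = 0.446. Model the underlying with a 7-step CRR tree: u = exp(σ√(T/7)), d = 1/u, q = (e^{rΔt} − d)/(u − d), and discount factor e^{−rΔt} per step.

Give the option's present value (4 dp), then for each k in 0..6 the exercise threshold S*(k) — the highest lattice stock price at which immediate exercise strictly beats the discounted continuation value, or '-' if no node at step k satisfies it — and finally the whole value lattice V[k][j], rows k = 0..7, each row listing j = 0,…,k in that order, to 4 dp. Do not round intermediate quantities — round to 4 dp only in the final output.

price = 30.6559
boundary = - 51.2393 40.9142 51.2393 40.9142 51.2393 64.1700
tree:
30.6559
41.2607 20.8767
51.5858 29.8659 12.3726
59.8303 41.2607 19.2291 5.7368
66.4135 51.5858 28.8393 10.0076 1.5206
71.6701 59.8303 41.2607 17.0878 3.0388 0.0000
75.8675 66.4135 51.5858 28.3300 6.0728 0.0000 0.0000
79.2191 71.6701 59.8303 41.2607 12.1361 0.0000 0.0000 0.0000

params: Δt=0.25457 u=1.25236 d=0.79849 q=0.48931 e^(-rΔt)=0.97984
t_7 payoffs: 79.2191 71.6701 59.8303 41.2607 12.1361 0.0000 0.0000 0.0000
t_6: node(6,0) S=16.6325 payoff=75.8675 vs cont=74.0027 → 75.8675 [stop]  node(6,1) S=26.0865 payoff=66.4135 vs cont=64.5487 → 66.4135 [stop]  node(6,2) S=40.9142 payoff=51.5858 vs cont=49.7211 → 51.5858 [stop]  node(6,3) S=64.1700 payoff=28.3300 vs cont=26.4652 → 28.3300 [stop]  node(6,4) S=100.6446 payoff=0.0000 vs cont=6.0728 → 6.0728 [wait]  node(6,5) S=157.8514 payoff=0.0000 vs cont=0.0000 → 0.0000 [wait]  node(6,6) S=247.5750 payoff=0.0000 vs cont=0.0000 → 0.0000 [wait]  ⇒ S*(6)=64.1700
t_5: node(5,0) S=20.8299 payoff=71.6701 vs cont=69.8054 → 71.6701 [stop]  node(5,1) S=32.6697 payoff=59.8303 vs cont=57.9656 → 59.8303 [stop]  node(5,2) S=51.2393 payoff=41.2607 vs cont=39.3960 → 41.2607 [stop]  node(5,3) S=80.3639 payoff=12.1361 vs cont=17.0878 → 17.0878 [wait]  node(5,4) S=126.0432 payoff=0.0000 vs cont=3.0388 → 3.0388 [wait]  node(5,5) S=197.6868 payoff=0.0000 vs cont=0.0000 → 0.0000 [wait]  ⇒ S*(5)=51.2393
t_4: node(4,0) S=26.0865 payoff=66.4135 vs cont=64.5487 → 66.4135 [stop]  node(4,1) S=40.9142 payoff=51.5858 vs cont=49.7211 → 51.5858 [stop]  node(4,2) S=64.1700 payoff=28.3300 vs cont=28.8393 → 28.8393 [wait]  node(4,3) S=100.6446 payoff=0.0000 vs cont=10.0076 → 10.0076 [wait]  node(4,4) S=157.8514 payoff=0.0000 vs cont=1.5206 → 1.5206 [wait]  ⇒ S*(4)=40.9142
t_3: node(3,0) S=32.6697 payoff=59.8303 vs cont=57.9656 → 59.8303 [stop]  node(3,1) S=51.2393 payoff=41.2607 vs cont=39.6401 → 41.2607 [stop]  node(3,2) S=80.3639 payoff=12.1361 vs cont=19.2291 → 19.2291 [wait]  node(3,3) S=126.0432 payoff=0.0000 vs cont=5.7368 → 5.7368 [wait]  ⇒ S*(3)=51.2393
t_2: node(2,0) S=40.9142 payoff=51.5858 vs cont=49.7211 → 51.5858 [stop]  node(2,1) S=64.1700 payoff=28.3300 vs cont=29.8659 → 29.8659 [wait]  node(2,2) S=100.6446 payoff=0.0000 vs cont=12.3726 → 12.3726 [wait]  ⇒ S*(2)=40.9142
t_1: node(1,0) S=51.2393 payoff=41.2607 vs cont=40.1324 → 41.2607 [stop]  node(1,1) S=80.3639 payoff=12.1361 vs cont=20.8767 → 20.8767 [wait]  ⇒ S*(1)=51.2393
t_0: node(0,0) S=64.1700 payoff=28.3300 vs cont=30.6559 → 30.6559 [wait]  ⇒ S*(0)=-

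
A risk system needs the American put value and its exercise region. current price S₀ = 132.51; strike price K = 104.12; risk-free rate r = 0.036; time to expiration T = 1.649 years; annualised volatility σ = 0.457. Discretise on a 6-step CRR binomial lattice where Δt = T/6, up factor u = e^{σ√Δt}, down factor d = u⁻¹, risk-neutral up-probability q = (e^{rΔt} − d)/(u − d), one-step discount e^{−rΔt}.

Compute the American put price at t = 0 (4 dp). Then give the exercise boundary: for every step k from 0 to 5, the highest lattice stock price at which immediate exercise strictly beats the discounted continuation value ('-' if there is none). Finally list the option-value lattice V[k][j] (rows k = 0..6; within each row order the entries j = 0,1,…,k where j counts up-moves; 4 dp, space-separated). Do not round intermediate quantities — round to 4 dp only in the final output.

Δt=0.27483  u=1.27072  d=0.78696  q=0.46094  discount=0.99015
step 6 (expiry): payoffs max(K−S,0) = 72.6455 53.2976 22.0561 0.0000 0.0000 0.0000 0.0000
step 5: (k=5,j=0): S=39.9951, (K−S)⁺=64.1249, hold=63.0998 ⇒ V=64.1249 exercise | (k=5,j=1): S=64.5808, (K−S)⁺=39.5392, hold=38.5141 ⇒ V=39.5392 exercise | (k=5,j=2): S=104.2798, (K−S)⁺=0.0000, hold=11.7724 ⇒ V=11.7724 continue | (k=5,j=3): S=168.3825, (K−S)⁺=0.0000, hold=0.0000 ⇒ V=0.0000 continue | (k=5,j=4): S=271.8903, (K−S)⁺=0.0000, hold=0.0000 ⇒ V=0.0000 continue | (k=5,j=5): S=439.0262, (K−S)⁺=0.0000, hold=0.0000 ⇒ V=0.0000 continue  boundary S*=64.5808
step 4: (k=4,j=0): S=50.8224, (K−S)⁺=53.2976, hold=52.2725 ⇒ V=53.2976 exercise | (k=4,j=1): S=82.0639, (K−S)⁺=22.0561, hold=26.4770 ⇒ V=26.4770 continue | (k=4,j=2): S=132.5100, (K−S)⁺=0.0000, hold=6.2835 ⇒ V=6.2835 continue | (k=4,j=3): S=213.9663, (K−S)⁺=0.0000, hold=0.0000 ⇒ V=0.0000 continue | (k=4,j=4): S=345.4952, (K−S)⁺=0.0000, hold=0.0000 ⇒ V=0.0000 continue  boundary S*=50.8224
step 3: (k=3,j=0): S=64.5808, (K−S)⁺=39.5392, hold=40.5318 ⇒ V=40.5318 continue | (k=3,j=1): S=104.2798, (K−S)⁺=0.0000, hold=16.9999 ⇒ V=16.9999 continue | (k=3,j=2): S=168.3825, (K−S)⁺=0.0000, hold=3.3538 ⇒ V=3.3538 continue | (k=3,j=3): S=271.8903, (K−S)⁺=0.0000, hold=0.0000 ⇒ V=0.0000 continue  boundary S*=-
step 2: (k=2,j=0): S=82.0639, (K−S)⁺=22.0561, hold=29.3927 ⇒ V=29.3927 continue | (k=2,j=1): S=132.5100, (K−S)⁺=0.0000, hold=10.6044 ⇒ V=10.6044 continue | (k=2,j=2): S=213.9663, (K−S)⁺=0.0000, hold=1.7901 ⇒ V=1.7901 continue  boundary S*=-
step 1: (k=1,j=0): S=104.2798, (K−S)⁺=0.0000, hold=20.5282 ⇒ V=20.5282 continue | (k=1,j=1): S=168.3825, (K−S)⁺=0.0000, hold=6.4771 ⇒ V=6.4771 continue  boundary S*=-
step 0: (k=0,j=0): S=132.5100, (K−S)⁺=0.0000, hold=13.9131 ⇒ V=13.9131 continue  boundary S*=-

price = 13.9131
boundary = - - - - 50.8224 64.5808
tree:
13.9131
20.5282 6.4771
29.3927 10.6044 1.7901
40.5318 16.9999 3.3538 0.0000
53.2976 26.4770 6.2835 0.0000 0.0000
64.1249 39.5392 11.7724 0.0000 0.0000 0.0000
72.6455 53.2976 22.0561 0.0000 0.0000 0.0000 0.0000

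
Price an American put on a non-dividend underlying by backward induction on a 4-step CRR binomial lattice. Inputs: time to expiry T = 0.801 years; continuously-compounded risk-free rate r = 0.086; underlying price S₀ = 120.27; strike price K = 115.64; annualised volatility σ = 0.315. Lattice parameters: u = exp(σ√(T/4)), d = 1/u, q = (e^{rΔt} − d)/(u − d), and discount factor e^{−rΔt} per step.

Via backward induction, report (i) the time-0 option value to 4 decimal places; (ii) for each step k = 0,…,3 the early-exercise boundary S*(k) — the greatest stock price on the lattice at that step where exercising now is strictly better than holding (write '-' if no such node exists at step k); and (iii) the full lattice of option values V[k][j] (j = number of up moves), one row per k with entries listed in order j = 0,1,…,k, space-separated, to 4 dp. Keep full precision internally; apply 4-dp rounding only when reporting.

price = 8.0063
boundary = - - 90.7237 78.7957
tree:
8.0063
14.3979 2.5162
24.9163 5.4033 0.0000
36.8443 11.6030 0.0000 0.0000
47.2041 24.9163 0.0000 0.0000 0.0000

Δt=0.20025, u=1.15138, d=0.86852, q=0.52623, disc=e^(-rΔt)=0.98293
k=4 terminal: V=max(K-S,0) → 47.2041 24.9163 0.0000 0.0000 0.0000
k=3: j=0 S=78.7957 intr=36.8443 cont=34.8699 V=36.8443[EX]; j=1 S=104.4574 intr=11.1826 cont=11.6030 V=11.6030[hold]; j=2 S=138.4763 intr=0.0000 cont=0.0000 V=0.0000[hold]; j=3 S=183.5744 intr=0.0000 cont=0.0000 V=0.0000[hold]  S*(3)=78.7957
k=2: j=0 S=90.7237 intr=24.9163 cont=23.1593 V=24.9163[EX]; j=1 S=120.2700 intr=0.0000 cont=5.4033 V=5.4033[hold]; j=2 S=159.4387 intr=0.0000 cont=0.0000 V=0.0000[hold]  S*(2)=90.7237
k=1: j=0 S=104.4574 intr=11.1826 cont=14.3979 V=14.3979[hold]; j=1 S=138.4763 intr=0.0000 cont=2.5162 V=2.5162[hold]  S*(1)=-
k=0: j=0 S=120.2700 intr=0.0000 cont=8.0063 V=8.0063[hold]  S*(0)=-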